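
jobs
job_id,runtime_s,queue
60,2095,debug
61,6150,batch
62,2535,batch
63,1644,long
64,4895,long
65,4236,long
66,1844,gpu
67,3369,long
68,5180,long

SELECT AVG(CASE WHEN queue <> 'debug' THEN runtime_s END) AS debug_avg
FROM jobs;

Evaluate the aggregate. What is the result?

3731.625

job_id=60: ✗
job_id=61: ✓ → 6150
job_id=62: ✓ → 2535
job_id=63: ✓ → 1644
job_id=64: ✓ → 4895
job_id=65: ✓ → 4236
job_id=66: ✓ → 1844
job_id=67: ✓ → 3369
job_id=68: ✓ → 5180
debug_avg = (6150 + 2535 + 1644 + 4895 + 4236 + 1844 + 3369 + 5180) / 8 = 3731.625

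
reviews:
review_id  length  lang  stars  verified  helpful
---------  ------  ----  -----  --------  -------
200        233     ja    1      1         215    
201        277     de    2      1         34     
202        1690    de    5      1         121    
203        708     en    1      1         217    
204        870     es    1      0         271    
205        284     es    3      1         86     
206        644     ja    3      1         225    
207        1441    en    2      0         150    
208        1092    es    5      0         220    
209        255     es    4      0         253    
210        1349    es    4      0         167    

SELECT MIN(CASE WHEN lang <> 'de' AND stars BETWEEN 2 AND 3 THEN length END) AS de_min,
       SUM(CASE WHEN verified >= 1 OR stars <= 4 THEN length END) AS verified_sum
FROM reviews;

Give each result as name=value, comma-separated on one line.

de_min=284, verified_sum=7751

[de_min: lang <> 'de' AND stars BETWEEN 2 AND 3]
review_id=200: ✗
review_id=201: ✗
review_id=202: ✗
review_id=203: ✗
review_id=204: ✗
review_id=205: ✓ → 284
review_id=206: ✓ → 644
review_id=207: ✓ → 1441
review_id=208: ✗
review_id=209: ✗
review_id=210: ✗
de_min = MIN(284, 644, 1441) = 284
—
[verified_sum: verified >= 1 OR stars <= 4]
review_id=200: ✓ → 233
review_id=201: ✓ → 277
review_id=202: ✓ → 1690
review_id=203: ✓ → 708
review_id=204: ✓ → 870
review_id=205: ✓ → 284
review_id=206: ✓ → 644
review_id=207: ✓ → 1441
review_id=208: ✗
review_id=209: ✓ → 255
review_id=210: ✓ → 1349
verified_sum = 233 + 277 + 1690 + 708 + 870 + 284 + 644 + 1441 + 255 + 1349 = 7751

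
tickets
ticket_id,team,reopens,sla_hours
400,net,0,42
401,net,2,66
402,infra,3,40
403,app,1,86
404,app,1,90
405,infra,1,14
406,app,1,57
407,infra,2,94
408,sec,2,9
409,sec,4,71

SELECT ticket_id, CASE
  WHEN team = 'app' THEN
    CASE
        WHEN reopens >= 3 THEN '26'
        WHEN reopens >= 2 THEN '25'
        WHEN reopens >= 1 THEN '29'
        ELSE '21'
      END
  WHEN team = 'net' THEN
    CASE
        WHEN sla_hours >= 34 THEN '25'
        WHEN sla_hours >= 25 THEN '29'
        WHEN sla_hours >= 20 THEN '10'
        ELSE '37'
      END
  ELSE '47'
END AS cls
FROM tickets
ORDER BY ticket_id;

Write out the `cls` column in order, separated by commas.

ticket_id=400: team='net' → inner[sla_hours >= 34] → 25
ticket_id=401: team='net' → inner[sla_hours >= 34] → 25
ticket_id=402: team='infra' → outer ELSE → 47
ticket_id=403: team='app' → inner[reopens >= 1] → 29
ticket_id=404: team='app' → inner[reopens >= 1] → 29
ticket_id=405: team='infra' → outer ELSE → 47
ticket_id=406: team='app' → inner[reopens >= 1] → 29
ticket_id=407: team='infra' → outer ELSE → 47
ticket_id=408: team='sec' → outer ELSE → 47
ticket_id=409: team='sec' → outer ELSE → 47

25, 25, 47, 29, 29, 47, 29, 47, 47, 47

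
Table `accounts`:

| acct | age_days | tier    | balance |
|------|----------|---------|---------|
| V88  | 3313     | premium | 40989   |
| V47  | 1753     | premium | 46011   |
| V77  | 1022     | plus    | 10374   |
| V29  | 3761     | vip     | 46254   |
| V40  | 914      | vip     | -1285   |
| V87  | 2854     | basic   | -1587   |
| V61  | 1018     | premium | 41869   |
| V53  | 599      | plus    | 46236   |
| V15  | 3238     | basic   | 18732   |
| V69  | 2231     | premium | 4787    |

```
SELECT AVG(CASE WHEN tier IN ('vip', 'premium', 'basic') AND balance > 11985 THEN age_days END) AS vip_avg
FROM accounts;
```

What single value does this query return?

acct=V88: ✓ → 3313
acct=V47: ✓ → 1753
acct=V77: ✗
acct=V29: ✓ → 3761
acct=V40: ✗
acct=V87: ✗
acct=V61: ✓ → 1018
acct=V53: ✗
acct=V15: ✓ → 3238
acct=V69: ✗
vip_avg = (3313 + 1753 + 3761 + 1018 + 3238) / 5 = 2616.6

2616.6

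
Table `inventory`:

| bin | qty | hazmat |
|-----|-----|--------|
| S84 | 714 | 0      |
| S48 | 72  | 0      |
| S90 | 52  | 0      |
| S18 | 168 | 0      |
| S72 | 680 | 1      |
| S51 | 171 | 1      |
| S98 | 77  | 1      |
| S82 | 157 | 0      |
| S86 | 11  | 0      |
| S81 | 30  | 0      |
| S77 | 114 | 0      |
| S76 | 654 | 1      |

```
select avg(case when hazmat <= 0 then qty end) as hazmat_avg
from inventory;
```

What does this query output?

bin=S84: ✓ → 714
bin=S48: ✓ → 72
bin=S90: ✓ → 52
bin=S18: ✓ → 168
bin=S72: ✗
bin=S51: ✗
bin=S98: ✗
bin=S82: ✓ → 157
bin=S86: ✓ → 11
bin=S81: ✓ → 30
bin=S77: ✓ → 114
bin=S76: ✗
hazmat_avg = (714 + 72 + 52 + 168 + 157 + 11 + 30 + 114) / 8 = 164.75

164.75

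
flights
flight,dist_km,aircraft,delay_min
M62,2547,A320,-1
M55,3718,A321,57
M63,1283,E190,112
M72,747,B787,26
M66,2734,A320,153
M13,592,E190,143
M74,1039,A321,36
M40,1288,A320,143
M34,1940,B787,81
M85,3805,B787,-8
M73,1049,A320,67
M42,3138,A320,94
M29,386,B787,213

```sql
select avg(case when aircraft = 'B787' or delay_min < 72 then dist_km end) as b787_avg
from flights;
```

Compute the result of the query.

1903.875

flight=M62: ✓ → 2547
flight=M55: ✓ → 3718
flight=M63: ✗
flight=M72: ✓ → 747
flight=M66: ✗
flight=M13: ✗
flight=M74: ✓ → 1039
flight=M40: ✗
flight=M34: ✓ → 1940
flight=M85: ✓ → 3805
flight=M73: ✓ → 1049
flight=M42: ✗
flight=M29: ✓ → 386
b787_avg = (2547 + 3718 + 747 + 1039 + 1940 + 3805 + 1049 + 386) / 8 = 1903.875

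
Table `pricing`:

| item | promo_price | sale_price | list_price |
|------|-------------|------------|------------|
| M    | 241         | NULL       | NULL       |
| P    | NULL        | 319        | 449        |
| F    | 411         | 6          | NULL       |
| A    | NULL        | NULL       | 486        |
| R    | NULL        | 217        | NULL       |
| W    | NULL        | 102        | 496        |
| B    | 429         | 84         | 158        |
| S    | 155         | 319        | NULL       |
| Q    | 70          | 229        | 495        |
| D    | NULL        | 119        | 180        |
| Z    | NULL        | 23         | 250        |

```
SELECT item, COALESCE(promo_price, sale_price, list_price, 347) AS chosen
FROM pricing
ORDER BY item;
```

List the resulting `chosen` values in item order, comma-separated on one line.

item=A: promo_price=NULL, sale_price=NULL, list_price=486 → 486
item=B: promo_price=429 → 429
item=D: promo_price=NULL, sale_price=119 → 119
item=F: promo_price=411 → 411
item=M: promo_price=241 → 241
item=P: promo_price=NULL, sale_price=319 → 319
item=Q: promo_price=70 → 70
item=R: promo_price=NULL, sale_price=217 → 217
item=S: promo_price=155 → 155
item=W: promo_price=NULL, sale_price=102 → 102
item=Z: promo_price=NULL, sale_price=23 → 23

486, 429, 119, 411, 241, 319, 70, 217, 155, 102, 23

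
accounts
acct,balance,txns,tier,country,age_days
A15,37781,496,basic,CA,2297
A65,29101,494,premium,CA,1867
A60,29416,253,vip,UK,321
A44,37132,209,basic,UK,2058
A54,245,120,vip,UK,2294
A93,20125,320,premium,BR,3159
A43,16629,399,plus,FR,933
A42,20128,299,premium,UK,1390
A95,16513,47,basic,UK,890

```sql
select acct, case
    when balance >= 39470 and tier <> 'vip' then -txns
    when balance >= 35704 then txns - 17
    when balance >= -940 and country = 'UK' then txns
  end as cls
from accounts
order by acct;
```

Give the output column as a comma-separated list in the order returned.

acct=A15: balance >= 35704 → 479
acct=A42: balance >= -940 and country = 'UK' → 299
acct=A43: (no match → NULL) → NULL
acct=A44: balance >= 35704 → 192
acct=A54: balance >= -940 and country = 'UK' → 120
acct=A60: balance >= -940 and country = 'UK' → 253
acct=A65: (no match → NULL) → NULL
acct=A93: (no match → NULL) → NULL
acct=A95: balance >= -940 and country = 'UK' → 47

479, 299, NULL, 192, 120, 253, NULL, NULL, 47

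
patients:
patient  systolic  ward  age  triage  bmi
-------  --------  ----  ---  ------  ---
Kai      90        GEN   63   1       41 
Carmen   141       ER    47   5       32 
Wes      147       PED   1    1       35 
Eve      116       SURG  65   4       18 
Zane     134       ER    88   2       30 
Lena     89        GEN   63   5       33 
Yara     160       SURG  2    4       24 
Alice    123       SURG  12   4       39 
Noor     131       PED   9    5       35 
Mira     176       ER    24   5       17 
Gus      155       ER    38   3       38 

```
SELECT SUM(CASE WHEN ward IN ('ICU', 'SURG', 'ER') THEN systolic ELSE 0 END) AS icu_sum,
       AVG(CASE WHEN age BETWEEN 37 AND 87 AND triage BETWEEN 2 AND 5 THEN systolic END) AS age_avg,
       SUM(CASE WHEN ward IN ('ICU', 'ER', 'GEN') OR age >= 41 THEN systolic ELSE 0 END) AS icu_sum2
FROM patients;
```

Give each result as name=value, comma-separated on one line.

[icu_sum: ward IN ('ICU', 'SURG', 'ER')]
patient=Kai: ✗
patient=Carmen: ✓ → 141
patient=Wes: ✗
patient=Eve: ✓ → 116
patient=Zane: ✓ → 134
patient=Lena: ✗
patient=Yara: ✓ → 160
patient=Alice: ✓ → 123
patient=Noor: ✗
patient=Mira: ✓ → 176
patient=Gus: ✓ → 155
icu_sum = 141 + 116 + 134 + 160 + 123 + 176 + 155 = 1005
—
[age_avg: age BETWEEN 37 AND 87 AND triage BETWEEN 2 AND 5]
patient=Kai: ✗
patient=Carmen: ✓ → 141
patient=Wes: ✗
patient=Eve: ✓ → 116
patient=Zane: ✗
patient=Lena: ✓ → 89
patient=Yara: ✗
patient=Alice: ✗
patient=Noor: ✗
patient=Mira: ✗
patient=Gus: ✓ → 155
age_avg = (141 + 116 + 89 + 155) / 4 = 125.25
—
[icu_sum2: ward IN ('ICU', 'ER', 'GEN') OR age >= 41]
patient=Kai: ✓ → 90
patient=Carmen: ✓ → 141
patient=Wes: ✗
patient=Eve: ✓ → 116
patient=Zane: ✓ → 134
patient=Lena: ✓ → 89
patient=Yara: ✗
patient=Alice: ✗
patient=Noor: ✗
patient=Mira: ✓ → 176
patient=Gus: ✓ → 155
icu_sum2 = 90 + 141 + 116 + 134 + 89 + 176 + 155 = 901

icu_sum=1005, age_avg=125.25, icu_sum2=901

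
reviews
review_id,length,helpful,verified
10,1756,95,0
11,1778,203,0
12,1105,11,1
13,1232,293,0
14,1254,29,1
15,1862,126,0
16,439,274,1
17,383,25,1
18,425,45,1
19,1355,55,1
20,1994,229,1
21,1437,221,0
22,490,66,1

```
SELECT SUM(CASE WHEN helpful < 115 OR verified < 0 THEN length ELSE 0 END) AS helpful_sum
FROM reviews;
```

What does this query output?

review_id=10: ✓ → 1756
review_id=11: ✗
review_id=12: ✓ → 1105
review_id=13: ✗
review_id=14: ✓ → 1254
review_id=15: ✗
review_id=16: ✗
review_id=17: ✓ → 383
review_id=18: ✓ → 425
review_id=19: ✓ → 1355
review_id=20: ✗
review_id=21: ✗
review_id=22: ✓ → 490
helpful_sum = 1756 + 1105 + 1254 + 383 + 425 + 1355 + 490 = 6768

6768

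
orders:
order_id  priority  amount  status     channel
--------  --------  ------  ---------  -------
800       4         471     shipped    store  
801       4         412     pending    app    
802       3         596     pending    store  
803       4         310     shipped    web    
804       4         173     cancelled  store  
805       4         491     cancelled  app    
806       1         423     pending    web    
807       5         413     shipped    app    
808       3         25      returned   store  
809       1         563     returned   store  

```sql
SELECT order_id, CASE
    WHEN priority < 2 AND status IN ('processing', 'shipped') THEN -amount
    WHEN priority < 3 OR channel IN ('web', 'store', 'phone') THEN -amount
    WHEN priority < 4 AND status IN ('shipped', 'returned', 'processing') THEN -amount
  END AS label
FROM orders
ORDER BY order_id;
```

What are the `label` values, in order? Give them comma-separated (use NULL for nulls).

order_id=800: priority < 3 OR channel IN ('web', 'store', 'phone') → -471
order_id=801: (no match → NULL) → NULL
order_id=802: priority < 3 OR channel IN ('web', 'store', 'phone') → -596
order_id=803: priority < 3 OR channel IN ('web', 'store', 'phone') → -310
order_id=804: priority < 3 OR channel IN ('web', 'store', 'phone') → -173
order_id=805: (no match → NULL) → NULL
order_id=806: priority < 3 OR channel IN ('web', 'store', 'phone') → -423
order_id=807: (no match → NULL) → NULL
order_id=808: priority < 3 OR channel IN ('web', 'store', 'phone') → -25
order_id=809: priority < 3 OR channel IN ('web', 'store', 'phone') → -563

-471, NULL, -596, -310, -173, NULL, -423, NULL, -25, -563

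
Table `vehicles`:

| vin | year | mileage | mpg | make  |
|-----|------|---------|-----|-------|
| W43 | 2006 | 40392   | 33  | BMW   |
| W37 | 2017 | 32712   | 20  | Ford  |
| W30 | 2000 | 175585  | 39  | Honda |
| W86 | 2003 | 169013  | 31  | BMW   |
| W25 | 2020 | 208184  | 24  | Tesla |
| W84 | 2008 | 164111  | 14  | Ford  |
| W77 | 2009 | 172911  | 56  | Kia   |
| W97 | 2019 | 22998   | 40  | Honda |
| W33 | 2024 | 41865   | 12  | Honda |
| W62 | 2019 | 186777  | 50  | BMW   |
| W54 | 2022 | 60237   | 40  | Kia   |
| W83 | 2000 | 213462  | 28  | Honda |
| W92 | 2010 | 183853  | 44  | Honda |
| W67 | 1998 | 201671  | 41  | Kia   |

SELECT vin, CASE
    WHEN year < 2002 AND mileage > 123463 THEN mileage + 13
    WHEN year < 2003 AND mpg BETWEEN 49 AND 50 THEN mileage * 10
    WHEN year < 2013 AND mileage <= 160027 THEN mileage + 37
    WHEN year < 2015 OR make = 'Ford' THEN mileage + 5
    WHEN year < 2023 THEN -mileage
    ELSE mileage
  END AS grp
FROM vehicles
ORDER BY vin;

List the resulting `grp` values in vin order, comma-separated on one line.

vin=W25: year < 2023 → -208184
vin=W30: year < 2002 AND mileage > 123463 → 175598
vin=W33: ELSE → 41865
vin=W37: year < 2015 OR make = 'Ford' → 32717
vin=W43: year < 2013 AND mileage <= 160027 → 40429
vin=W54: year < 2023 → -60237
vin=W62: year < 2023 → -186777
vin=W67: year < 2002 AND mileage > 123463 → 201684
vin=W77: year < 2015 OR make = 'Ford' → 172916
vin=W83: year < 2002 AND mileage > 123463 → 213475
vin=W84: year < 2015 OR make = 'Ford' → 164116
vin=W86: year < 2015 OR make = 'Ford' → 169018
vin=W92: year < 2015 OR make = 'Ford' → 183858
vin=W97: year < 2023 → -22998

-208184, 175598, 41865, 32717, 40429, -60237, -186777, 201684, 172916, 213475, 164116, 169018, 183858, -22998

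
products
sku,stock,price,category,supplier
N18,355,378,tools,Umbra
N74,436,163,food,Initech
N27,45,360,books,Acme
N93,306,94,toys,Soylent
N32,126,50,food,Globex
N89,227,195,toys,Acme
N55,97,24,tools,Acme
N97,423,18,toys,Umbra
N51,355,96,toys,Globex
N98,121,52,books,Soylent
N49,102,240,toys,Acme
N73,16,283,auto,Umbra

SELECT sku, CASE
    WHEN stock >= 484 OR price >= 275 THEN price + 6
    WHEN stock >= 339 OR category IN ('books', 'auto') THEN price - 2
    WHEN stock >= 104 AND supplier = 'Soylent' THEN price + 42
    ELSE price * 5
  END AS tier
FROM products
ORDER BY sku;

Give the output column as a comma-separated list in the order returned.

384, 366, 250, 1200, 94, 120, 289, 161, 975, 136, 16, 50

sku=N18: stock >= 484 OR price >= 275 → 384
sku=N27: stock >= 484 OR price >= 275 → 366
sku=N32: ELSE → 250
sku=N49: ELSE → 1200
sku=N51: stock >= 339 OR category IN ('books', 'auto') → 94
sku=N55: ELSE → 120
sku=N73: stock >= 484 OR price >= 275 → 289
sku=N74: stock >= 339 OR category IN ('books', 'auto') → 161
sku=N89: ELSE → 975
sku=N93: stock >= 104 AND supplier = 'Soylent' → 136
sku=N97: stock >= 339 OR category IN ('books', 'auto') → 16
sku=N98: stock >= 339 OR category IN ('books', 'auto') → 50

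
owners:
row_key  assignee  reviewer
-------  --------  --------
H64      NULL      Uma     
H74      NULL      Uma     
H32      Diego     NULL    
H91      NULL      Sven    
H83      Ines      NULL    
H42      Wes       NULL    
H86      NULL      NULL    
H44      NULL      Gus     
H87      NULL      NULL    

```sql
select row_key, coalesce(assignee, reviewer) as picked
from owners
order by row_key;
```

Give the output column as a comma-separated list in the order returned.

Diego, Wes, Gus, Uma, Uma, Ines, NULL, NULL, Sven

row_key=H32: assignee=Diego → Diego
row_key=H42: assignee=Wes → Wes
row_key=H44: assignee=NULL, reviewer=Gus → Gus
row_key=H64: assignee=NULL, reviewer=Uma → Uma
row_key=H74: assignee=NULL, reviewer=Uma → Uma
row_key=H83: assignee=Ines → Ines
row_key=H86: assignee=NULL, reviewer=NULL (all NULL) → NULL
row_key=H87: assignee=NULL, reviewer=NULL (all NULL) → NULL
row_key=H91: assignee=NULL, reviewer=Sven → Sven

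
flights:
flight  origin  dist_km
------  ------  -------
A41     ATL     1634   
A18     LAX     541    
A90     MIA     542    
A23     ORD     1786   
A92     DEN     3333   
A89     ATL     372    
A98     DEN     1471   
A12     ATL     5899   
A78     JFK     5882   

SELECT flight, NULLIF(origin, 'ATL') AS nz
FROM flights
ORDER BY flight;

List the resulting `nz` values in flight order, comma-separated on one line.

NULL, LAX, ORD, NULL, JFK, NULL, MIA, DEN, DEN

flight=A12: origin=ATL vs ATL: equal → NULL
flight=A18: origin=LAX vs ATL: differ → LAX
flight=A23: origin=ORD vs ATL: differ → ORD
flight=A41: origin=ATL vs ATL: equal → NULL
flight=A78: origin=JFK vs ATL: differ → JFK
flight=A89: origin=ATL vs ATL: equal → NULL
flight=A90: origin=MIA vs ATL: differ → MIA
flight=A92: origin=DEN vs ATL: differ → DEN
flight=A98: origin=DEN vs ATL: differ → DEN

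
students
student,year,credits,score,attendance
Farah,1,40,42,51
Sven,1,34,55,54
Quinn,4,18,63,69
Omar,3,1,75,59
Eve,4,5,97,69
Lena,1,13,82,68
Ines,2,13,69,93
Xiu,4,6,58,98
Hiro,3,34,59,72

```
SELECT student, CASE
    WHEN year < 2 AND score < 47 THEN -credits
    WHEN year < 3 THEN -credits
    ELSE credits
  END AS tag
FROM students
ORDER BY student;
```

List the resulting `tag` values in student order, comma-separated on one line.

student=Eve: ELSE → 5
student=Farah: year < 2 AND score < 47 → -40
student=Hiro: ELSE → 34
student=Ines: year < 3 → -13
student=Lena: year < 3 → -13
student=Omar: ELSE → 1
student=Quinn: ELSE → 18
student=Sven: year < 3 → -34
student=Xiu: ELSE → 6

5, -40, 34, -13, -13, 1, 18, -34, 6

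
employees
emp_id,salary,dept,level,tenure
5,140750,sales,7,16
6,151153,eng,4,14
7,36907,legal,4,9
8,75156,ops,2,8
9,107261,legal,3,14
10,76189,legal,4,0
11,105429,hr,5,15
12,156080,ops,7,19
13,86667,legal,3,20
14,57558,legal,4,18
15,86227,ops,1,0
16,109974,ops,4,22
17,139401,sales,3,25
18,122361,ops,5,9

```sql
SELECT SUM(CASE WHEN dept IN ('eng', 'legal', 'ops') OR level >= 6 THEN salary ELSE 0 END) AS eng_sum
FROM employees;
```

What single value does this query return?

emp_id=5: ✓ → 140750
emp_id=6: ✓ → 151153
emp_id=7: ✓ → 36907
emp_id=8: ✓ → 75156
emp_id=9: ✓ → 107261
emp_id=10: ✓ → 76189
emp_id=11: ✗
emp_id=12: ✓ → 156080
emp_id=13: ✓ → 86667
emp_id=14: ✓ → 57558
emp_id=15: ✓ → 86227
emp_id=16: ✓ → 109974
emp_id=17: ✗
emp_id=18: ✓ → 122361
eng_sum = 140750 + 151153 + 36907 + 75156 + 107261 + 76189 + 156080 + 86667 + 57558 + 86227 + 109974 + 122361 = 1206283

1206283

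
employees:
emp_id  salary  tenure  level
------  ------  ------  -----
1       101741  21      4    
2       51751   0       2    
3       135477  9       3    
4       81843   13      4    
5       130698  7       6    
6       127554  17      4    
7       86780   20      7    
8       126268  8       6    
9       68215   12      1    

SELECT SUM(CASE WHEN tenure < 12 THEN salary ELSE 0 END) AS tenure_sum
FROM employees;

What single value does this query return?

emp_id=1: ✗
emp_id=2: ✓ → 51751
emp_id=3: ✓ → 135477
emp_id=4: ✗
emp_id=5: ✓ → 130698
emp_id=6: ✗
emp_id=7: ✗
emp_id=8: ✓ → 126268
emp_id=9: ✗
tenure_sum = 51751 + 135477 + 130698 + 126268 = 444194

444194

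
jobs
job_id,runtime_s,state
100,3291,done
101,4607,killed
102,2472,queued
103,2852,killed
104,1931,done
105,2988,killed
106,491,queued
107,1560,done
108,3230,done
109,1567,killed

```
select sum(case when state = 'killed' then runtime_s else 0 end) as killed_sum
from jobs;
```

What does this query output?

12014

job_id=100: ✗
job_id=101: ✓ → 4607
job_id=102: ✗
job_id=103: ✓ → 2852
job_id=104: ✗
job_id=105: ✓ → 2988
job_id=106: ✗
job_id=107: ✗
job_id=108: ✗
job_id=109: ✓ → 1567
killed_sum = 4607 + 2852 + 2988 + 1567 = 12014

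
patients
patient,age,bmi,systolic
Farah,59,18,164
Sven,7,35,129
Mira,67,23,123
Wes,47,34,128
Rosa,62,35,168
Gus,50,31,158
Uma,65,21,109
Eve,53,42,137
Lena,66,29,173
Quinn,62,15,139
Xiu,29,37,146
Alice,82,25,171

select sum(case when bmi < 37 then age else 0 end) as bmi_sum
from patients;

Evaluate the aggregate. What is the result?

567

patient=Farah: ✓ → 59
patient=Sven: ✓ → 7
patient=Mira: ✓ → 67
patient=Wes: ✓ → 47
patient=Rosa: ✓ → 62
patient=Gus: ✓ → 50
patient=Uma: ✓ → 65
patient=Eve: ✗
patient=Lena: ✓ → 66
patient=Quinn: ✓ → 62
patient=Xiu: ✗
patient=Alice: ✓ → 82
bmi_sum = 59 + 7 + 67 + 47 + 62 + 50 + 65 + 66 + 62 + 82 = 567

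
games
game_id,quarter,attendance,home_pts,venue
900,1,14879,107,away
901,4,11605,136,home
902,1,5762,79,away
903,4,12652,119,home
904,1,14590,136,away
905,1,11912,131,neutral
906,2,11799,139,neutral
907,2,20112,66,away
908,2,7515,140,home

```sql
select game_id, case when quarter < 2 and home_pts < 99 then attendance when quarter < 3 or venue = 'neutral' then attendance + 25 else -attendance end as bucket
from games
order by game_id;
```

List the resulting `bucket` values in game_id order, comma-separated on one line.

game_id=900: quarter < 3 or venue = 'neutral' → 14904
game_id=901: ELSE → -11605
game_id=902: quarter < 2 and home_pts < 99 → 5762
game_id=903: ELSE → -12652
game_id=904: quarter < 3 or venue = 'neutral' → 14615
game_id=905: quarter < 3 or venue = 'neutral' → 11937
game_id=906: quarter < 3 or venue = 'neutral' → 11824
game_id=907: quarter < 3 or venue = 'neutral' → 20137
game_id=908: quarter < 3 or venue = 'neutral' → 7540

14904, -11605, 5762, -12652, 14615, 11937, 11824, 20137, 7540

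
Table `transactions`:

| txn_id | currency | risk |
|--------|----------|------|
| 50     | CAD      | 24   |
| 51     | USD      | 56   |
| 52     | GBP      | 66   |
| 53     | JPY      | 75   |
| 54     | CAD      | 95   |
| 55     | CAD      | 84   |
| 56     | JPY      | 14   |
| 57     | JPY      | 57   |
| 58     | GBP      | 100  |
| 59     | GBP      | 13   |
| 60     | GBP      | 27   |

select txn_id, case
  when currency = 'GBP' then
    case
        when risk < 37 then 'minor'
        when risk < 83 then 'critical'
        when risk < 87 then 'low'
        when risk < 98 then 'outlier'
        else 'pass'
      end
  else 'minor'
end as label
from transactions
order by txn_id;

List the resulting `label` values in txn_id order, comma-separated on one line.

minor, minor, critical, minor, minor, minor, minor, minor, pass, minor, minor

txn_id=50: currency='CAD' → outer ELSE → minor
txn_id=51: currency='USD' → outer ELSE → minor
txn_id=52: currency='GBP' → inner[risk < 83] → critical
txn_id=53: currency='JPY' → outer ELSE → minor
txn_id=54: currency='CAD' → outer ELSE → minor
txn_id=55: currency='CAD' → outer ELSE → minor
txn_id=56: currency='JPY' → outer ELSE → minor
txn_id=57: currency='JPY' → outer ELSE → minor
txn_id=58: currency='GBP' → inner[ELSE] → pass
txn_id=59: currency='GBP' → inner[risk < 37] → minor
txn_id=60: currency='GBP' → inner[risk < 37] → minor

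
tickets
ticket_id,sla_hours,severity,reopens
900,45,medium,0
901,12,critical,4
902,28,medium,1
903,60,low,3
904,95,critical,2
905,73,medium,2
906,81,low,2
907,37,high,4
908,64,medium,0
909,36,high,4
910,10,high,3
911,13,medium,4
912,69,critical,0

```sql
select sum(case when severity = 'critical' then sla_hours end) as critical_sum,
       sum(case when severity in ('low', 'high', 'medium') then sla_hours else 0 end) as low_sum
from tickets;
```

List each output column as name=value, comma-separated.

[critical_sum: severity = 'critical']
ticket_id=900: ✗
ticket_id=901: ✓ → 12
ticket_id=902: ✗
ticket_id=903: ✗
ticket_id=904: ✓ → 95
ticket_id=905: ✗
ticket_id=906: ✗
ticket_id=907: ✗
ticket_id=908: ✗
ticket_id=909: ✗
ticket_id=910: ✗
ticket_id=911: ✗
ticket_id=912: ✓ → 69
critical_sum = 12 + 95 + 69 = 176
—
[low_sum: severity in ('low', 'high', 'medium')]
ticket_id=900: ✓ → 45
ticket_id=901: ✗
ticket_id=902: ✓ → 28
ticket_id=903: ✓ → 60
ticket_id=904: ✗
ticket_id=905: ✓ → 73
ticket_id=906: ✓ → 81
ticket_id=907: ✓ → 37
ticket_id=908: ✓ → 64
ticket_id=909: ✓ → 36
ticket_id=910: ✓ → 10
ticket_id=911: ✓ → 13
ticket_id=912: ✗
low_sum = 45 + 28 + 60 + 73 + 81 + 37 + 64 + 36 + 10 + 13 = 447

critical_sum=176, low_sum=447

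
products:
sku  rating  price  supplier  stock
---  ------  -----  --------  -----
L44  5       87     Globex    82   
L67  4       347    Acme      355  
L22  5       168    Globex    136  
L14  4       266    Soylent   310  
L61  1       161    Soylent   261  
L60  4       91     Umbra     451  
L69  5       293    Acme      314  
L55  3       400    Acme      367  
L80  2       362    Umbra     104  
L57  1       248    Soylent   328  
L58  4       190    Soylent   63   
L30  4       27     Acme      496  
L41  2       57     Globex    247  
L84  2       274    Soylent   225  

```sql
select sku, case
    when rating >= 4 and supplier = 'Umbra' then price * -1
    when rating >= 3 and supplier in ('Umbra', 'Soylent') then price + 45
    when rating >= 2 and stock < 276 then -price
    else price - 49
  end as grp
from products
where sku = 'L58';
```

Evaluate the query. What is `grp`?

235

sku = L58: rating=4, price=190, supplier=Soylent, stock=63.
rating >= 4 and supplier = 'Umbra' → false
rating >= 3 and supplier in ('Umbra', 'Soylent') → true → 235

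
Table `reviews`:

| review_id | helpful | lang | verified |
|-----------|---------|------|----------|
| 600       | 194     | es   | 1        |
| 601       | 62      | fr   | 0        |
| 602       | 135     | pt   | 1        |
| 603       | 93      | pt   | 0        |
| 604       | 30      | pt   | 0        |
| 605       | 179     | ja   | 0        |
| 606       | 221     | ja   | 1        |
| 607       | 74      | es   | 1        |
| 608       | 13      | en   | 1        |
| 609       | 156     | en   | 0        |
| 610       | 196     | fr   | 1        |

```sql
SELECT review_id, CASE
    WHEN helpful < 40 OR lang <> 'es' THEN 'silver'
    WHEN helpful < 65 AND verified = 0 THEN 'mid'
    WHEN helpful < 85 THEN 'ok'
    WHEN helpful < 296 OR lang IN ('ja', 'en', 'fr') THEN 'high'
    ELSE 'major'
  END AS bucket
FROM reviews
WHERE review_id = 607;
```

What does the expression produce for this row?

ok

review_id = 607: helpful=74, lang=es, verified=1.
helpful < 40 OR lang <> 'es' → false
helpful < 65 AND verified = 0 → false
helpful < 85 → true → ok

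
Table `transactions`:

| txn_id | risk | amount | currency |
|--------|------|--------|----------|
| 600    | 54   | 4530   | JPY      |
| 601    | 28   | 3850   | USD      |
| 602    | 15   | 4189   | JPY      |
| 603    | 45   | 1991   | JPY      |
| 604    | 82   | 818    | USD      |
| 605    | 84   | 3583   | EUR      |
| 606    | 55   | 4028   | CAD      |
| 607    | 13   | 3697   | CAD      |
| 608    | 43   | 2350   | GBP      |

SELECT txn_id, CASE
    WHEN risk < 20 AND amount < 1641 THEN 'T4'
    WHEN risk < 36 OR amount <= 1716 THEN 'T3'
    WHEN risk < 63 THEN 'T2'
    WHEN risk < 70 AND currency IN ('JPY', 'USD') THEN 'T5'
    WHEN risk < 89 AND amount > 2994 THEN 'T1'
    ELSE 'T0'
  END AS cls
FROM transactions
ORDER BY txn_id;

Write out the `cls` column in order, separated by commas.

T2, T3, T3, T2, T3, T1, T2, T3, T2

txn_id=600: risk < 63 → T2
txn_id=601: risk < 36 OR amount <= 1716 → T3
txn_id=602: risk < 36 OR amount <= 1716 → T3
txn_id=603: risk < 63 → T2
txn_id=604: risk < 36 OR amount <= 1716 → T3
txn_id=605: risk < 89 AND amount > 2994 → T1
txn_id=606: risk < 63 → T2
txn_id=607: risk < 36 OR amount <= 1716 → T3
txn_id=608: risk < 63 → T2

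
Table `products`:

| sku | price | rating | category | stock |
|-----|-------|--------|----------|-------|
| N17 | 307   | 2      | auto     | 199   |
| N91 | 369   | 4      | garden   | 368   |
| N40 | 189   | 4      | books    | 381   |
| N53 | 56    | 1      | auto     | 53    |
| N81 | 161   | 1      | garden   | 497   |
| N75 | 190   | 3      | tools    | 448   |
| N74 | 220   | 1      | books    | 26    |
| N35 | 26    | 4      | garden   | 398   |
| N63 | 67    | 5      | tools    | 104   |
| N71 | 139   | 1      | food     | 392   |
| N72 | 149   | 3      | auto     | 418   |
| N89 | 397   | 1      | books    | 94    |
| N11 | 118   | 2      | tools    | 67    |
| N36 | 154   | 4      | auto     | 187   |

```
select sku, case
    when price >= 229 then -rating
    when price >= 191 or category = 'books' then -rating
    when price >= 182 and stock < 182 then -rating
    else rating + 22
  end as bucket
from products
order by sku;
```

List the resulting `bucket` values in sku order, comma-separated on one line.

24, -2, 26, 26, -4, 23, 27, 23, 25, -1, 25, 23, -1, -4

sku=N11: ELSE → 24
sku=N17: price >= 229 → -2
sku=N35: ELSE → 26
sku=N36: ELSE → 26
sku=N40: price >= 191 or category = 'books' → -4
sku=N53: ELSE → 23
sku=N63: ELSE → 27
sku=N71: ELSE → 23
sku=N72: ELSE → 25
sku=N74: price >= 191 or category = 'books' → -1
sku=N75: ELSE → 25
sku=N81: ELSE → 23
sku=N89: price >= 229 → -1
sku=N91: price >= 229 → -4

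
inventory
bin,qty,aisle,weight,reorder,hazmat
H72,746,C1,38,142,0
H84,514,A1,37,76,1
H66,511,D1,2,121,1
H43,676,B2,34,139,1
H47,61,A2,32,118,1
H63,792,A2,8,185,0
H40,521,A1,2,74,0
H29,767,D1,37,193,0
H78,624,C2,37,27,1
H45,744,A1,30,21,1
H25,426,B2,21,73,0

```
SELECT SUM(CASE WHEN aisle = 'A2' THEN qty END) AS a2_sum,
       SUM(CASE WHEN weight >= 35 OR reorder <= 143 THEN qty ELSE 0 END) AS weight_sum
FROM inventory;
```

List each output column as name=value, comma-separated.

a2_sum=853, weight_sum=5590

[a2_sum: aisle = 'A2']
bin=H72: ✗
bin=H84: ✗
bin=H66: ✗
bin=H43: ✗
bin=H47: ✓ → 61
bin=H63: ✓ → 792
bin=H40: ✗
bin=H29: ✗
bin=H78: ✗
bin=H45: ✗
bin=H25: ✗
a2_sum = 61 + 792 = 853
—
[weight_sum: weight >= 35 OR reorder <= 143]
bin=H72: ✓ → 746
bin=H84: ✓ → 514
bin=H66: ✓ → 511
bin=H43: ✓ → 676
bin=H47: ✓ → 61
bin=H63: ✗
bin=H40: ✓ → 521
bin=H29: ✓ → 767
bin=H78: ✓ → 624
bin=H45: ✓ → 744
bin=H25: ✓ → 426
weight_sum = 746 + 514 + 511 + 676 + 61 + 521 + 767 + 624 + 744 + 426 = 5590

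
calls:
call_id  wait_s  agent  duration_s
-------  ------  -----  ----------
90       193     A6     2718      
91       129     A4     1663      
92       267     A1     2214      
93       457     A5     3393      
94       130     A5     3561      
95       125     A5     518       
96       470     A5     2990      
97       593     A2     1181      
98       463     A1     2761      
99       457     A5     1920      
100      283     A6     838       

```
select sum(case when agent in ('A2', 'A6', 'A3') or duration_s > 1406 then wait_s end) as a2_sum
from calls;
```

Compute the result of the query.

call_id=90: ✓ → 193
call_id=91: ✓ → 129
call_id=92: ✓ → 267
call_id=93: ✓ → 457
call_id=94: ✓ → 130
call_id=95: ✗
call_id=96: ✓ → 470
call_id=97: ✓ → 593
call_id=98: ✓ → 463
call_id=99: ✓ → 457
call_id=100: ✓ → 283
a2_sum = 193 + 129 + 267 + 457 + 130 + 470 + 593 + 463 + 457 + 283 = 3442

3442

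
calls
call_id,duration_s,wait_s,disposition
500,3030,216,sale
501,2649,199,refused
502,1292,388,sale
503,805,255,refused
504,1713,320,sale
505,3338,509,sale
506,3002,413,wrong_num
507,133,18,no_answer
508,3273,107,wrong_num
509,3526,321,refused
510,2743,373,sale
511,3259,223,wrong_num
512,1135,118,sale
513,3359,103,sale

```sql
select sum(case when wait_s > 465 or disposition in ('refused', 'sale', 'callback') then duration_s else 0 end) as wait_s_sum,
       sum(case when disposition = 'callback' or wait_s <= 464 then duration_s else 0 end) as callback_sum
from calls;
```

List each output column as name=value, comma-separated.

wait_s_sum=23590, callback_sum=29919

[wait_s_sum: wait_s > 465 or disposition in ('refused', 'sale', 'callback')]
call_id=500: ✓ → 3030
call_id=501: ✓ → 2649
call_id=502: ✓ → 1292
call_id=503: ✓ → 805
call_id=504: ✓ → 1713
call_id=505: ✓ → 3338
call_id=506: ✗
call_id=507: ✗
call_id=508: ✗
call_id=509: ✓ → 3526
call_id=510: ✓ → 2743
call_id=511: ✗
call_id=512: ✓ → 1135
call_id=513: ✓ → 3359
wait_s_sum = 3030 + 2649 + 1292 + 805 + 1713 + 3338 + 3526 + 2743 + 1135 + 3359 = 23590
—
[callback_sum: disposition = 'callback' or wait_s <= 464]
call_id=500: ✓ → 3030
call_id=501: ✓ → 2649
call_id=502: ✓ → 1292
call_id=503: ✓ → 805
call_id=504: ✓ → 1713
call_id=505: ✗
call_id=506: ✓ → 3002
call_id=507: ✓ → 133
call_id=508: ✓ → 3273
call_id=509: ✓ → 3526
call_id=510: ✓ → 2743
call_id=511: ✓ → 3259
call_id=512: ✓ → 1135
call_id=513: ✓ → 3359
callback_sum = 3030 + 2649 + 1292 + 805 + 1713 + 3002 + 133 + 3273 + 3526 + 2743 + 3259 + 1135 + 3359 = 29919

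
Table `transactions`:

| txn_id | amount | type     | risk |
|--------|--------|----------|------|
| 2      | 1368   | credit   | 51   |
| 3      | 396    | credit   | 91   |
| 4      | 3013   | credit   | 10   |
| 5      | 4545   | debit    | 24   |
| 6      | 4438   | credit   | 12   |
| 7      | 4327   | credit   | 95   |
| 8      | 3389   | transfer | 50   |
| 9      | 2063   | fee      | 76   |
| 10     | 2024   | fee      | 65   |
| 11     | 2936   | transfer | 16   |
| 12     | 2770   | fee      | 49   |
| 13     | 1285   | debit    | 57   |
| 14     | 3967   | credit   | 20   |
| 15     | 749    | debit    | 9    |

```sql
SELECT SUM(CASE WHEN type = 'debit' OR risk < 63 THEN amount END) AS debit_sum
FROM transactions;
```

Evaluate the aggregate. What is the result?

txn_id=2: ✓ → 1368
txn_id=3: ✗
txn_id=4: ✓ → 3013
txn_id=5: ✓ → 4545
txn_id=6: ✓ → 4438
txn_id=7: ✗
txn_id=8: ✓ → 3389
txn_id=9: ✗
txn_id=10: ✗
txn_id=11: ✓ → 2936
txn_id=12: ✓ → 2770
txn_id=13: ✓ → 1285
txn_id=14: ✓ → 3967
txn_id=15: ✓ → 749
debit_sum = 1368 + 3013 + 4545 + 4438 + 3389 + 2936 + 2770 + 1285 + 3967 + 749 = 28460

28460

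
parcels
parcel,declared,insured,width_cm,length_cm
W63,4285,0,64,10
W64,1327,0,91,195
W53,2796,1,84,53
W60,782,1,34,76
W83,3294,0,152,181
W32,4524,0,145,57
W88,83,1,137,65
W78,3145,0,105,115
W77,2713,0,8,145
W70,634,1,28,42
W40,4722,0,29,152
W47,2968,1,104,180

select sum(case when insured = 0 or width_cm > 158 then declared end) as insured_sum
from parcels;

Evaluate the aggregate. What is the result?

parcel=W63: ✓ → 4285
parcel=W64: ✓ → 1327
parcel=W53: ✗
parcel=W60: ✗
parcel=W83: ✓ → 3294
parcel=W32: ✓ → 4524
parcel=W88: ✗
parcel=W78: ✓ → 3145
parcel=W77: ✓ → 2713
parcel=W70: ✗
parcel=W40: ✓ → 4722
parcel=W47: ✗
insured_sum = 4285 + 1327 + 3294 + 4524 + 3145 + 2713 + 4722 = 24010

24010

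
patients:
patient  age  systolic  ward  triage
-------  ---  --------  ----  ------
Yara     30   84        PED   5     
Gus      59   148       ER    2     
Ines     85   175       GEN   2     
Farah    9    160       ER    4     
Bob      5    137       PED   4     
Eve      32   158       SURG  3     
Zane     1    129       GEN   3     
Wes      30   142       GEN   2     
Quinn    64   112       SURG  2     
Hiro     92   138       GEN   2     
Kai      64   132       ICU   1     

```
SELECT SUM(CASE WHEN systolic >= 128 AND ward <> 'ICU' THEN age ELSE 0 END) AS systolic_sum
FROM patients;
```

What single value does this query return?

313

patient=Yara: ✗
patient=Gus: ✓ → 59
patient=Ines: ✓ → 85
patient=Farah: ✓ → 9
patient=Bob: ✓ → 5
patient=Eve: ✓ → 32
patient=Zane: ✓ → 1
patient=Wes: ✓ → 30
patient=Quinn: ✗
patient=Hiro: ✓ → 92
patient=Kai: ✗
systolic_sum = 59 + 85 + 9 + 5 + 32 + 1 + 30 + 92 = 313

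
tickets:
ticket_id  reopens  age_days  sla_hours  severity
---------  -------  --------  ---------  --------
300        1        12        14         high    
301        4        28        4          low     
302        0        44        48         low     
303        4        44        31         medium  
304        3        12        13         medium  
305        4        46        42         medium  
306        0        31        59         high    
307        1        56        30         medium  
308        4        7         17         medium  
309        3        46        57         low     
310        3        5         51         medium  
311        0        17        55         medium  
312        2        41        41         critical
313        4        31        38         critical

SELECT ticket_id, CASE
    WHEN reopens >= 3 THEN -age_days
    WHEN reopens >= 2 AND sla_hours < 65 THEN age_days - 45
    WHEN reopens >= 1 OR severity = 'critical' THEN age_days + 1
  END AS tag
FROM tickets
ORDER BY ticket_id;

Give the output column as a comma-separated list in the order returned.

ticket_id=300: reopens >= 1 OR severity = 'critical' → 13
ticket_id=301: reopens >= 3 → -28
ticket_id=302: (no match → NULL) → NULL
ticket_id=303: reopens >= 3 → -44
ticket_id=304: reopens >= 3 → -12
ticket_id=305: reopens >= 3 → -46
ticket_id=306: (no match → NULL) → NULL
ticket_id=307: reopens >= 1 OR severity = 'critical' → 57
ticket_id=308: reopens >= 3 → -7
ticket_id=309: reopens >= 3 → -46
ticket_id=310: reopens >= 3 → -5
ticket_id=311: (no match → NULL) → NULL
ticket_id=312: reopens >= 2 AND sla_hours < 65 → -4
ticket_id=313: reopens >= 3 → -31

13, -28, NULL, -44, -12, -46, NULL, 57, -7, -46, -5, NULL, -4, -31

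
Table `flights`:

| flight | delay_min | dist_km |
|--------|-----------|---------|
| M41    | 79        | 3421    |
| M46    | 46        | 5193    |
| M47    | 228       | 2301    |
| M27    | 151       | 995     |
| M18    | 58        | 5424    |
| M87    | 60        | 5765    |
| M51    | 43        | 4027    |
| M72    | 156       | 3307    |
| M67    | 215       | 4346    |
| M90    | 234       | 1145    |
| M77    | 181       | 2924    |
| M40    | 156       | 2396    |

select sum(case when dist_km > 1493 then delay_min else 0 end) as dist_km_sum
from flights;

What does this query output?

1222

flight=M41: ✓ → 79
flight=M46: ✓ → 46
flight=M47: ✓ → 228
flight=M27: ✗
flight=M18: ✓ → 58
flight=M87: ✓ → 60
flight=M51: ✓ → 43
flight=M72: ✓ → 156
flight=M67: ✓ → 215
flight=M90: ✗
flight=M77: ✓ → 181
flight=M40: ✓ → 156
dist_km_sum = 79 + 46 + 228 + 58 + 60 + 43 + 156 + 215 + 181 + 156 = 1222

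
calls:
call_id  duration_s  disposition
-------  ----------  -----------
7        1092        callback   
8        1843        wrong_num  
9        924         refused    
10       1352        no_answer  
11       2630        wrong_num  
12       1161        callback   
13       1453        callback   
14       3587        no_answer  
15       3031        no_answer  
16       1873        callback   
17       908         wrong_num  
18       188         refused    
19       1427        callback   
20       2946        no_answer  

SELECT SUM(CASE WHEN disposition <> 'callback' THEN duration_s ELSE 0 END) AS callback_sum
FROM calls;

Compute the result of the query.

call_id=7: ✗
call_id=8: ✓ → 1843
call_id=9: ✓ → 924
call_id=10: ✓ → 1352
call_id=11: ✓ → 2630
call_id=12: ✗
call_id=13: ✗
call_id=14: ✓ → 3587
call_id=15: ✓ → 3031
call_id=16: ✗
call_id=17: ✓ → 908
call_id=18: ✓ → 188
call_id=19: ✗
call_id=20: ✓ → 2946
callback_sum = 1843 + 924 + 1352 + 2630 + 3587 + 3031 + 908 + 188 + 2946 = 17409

17409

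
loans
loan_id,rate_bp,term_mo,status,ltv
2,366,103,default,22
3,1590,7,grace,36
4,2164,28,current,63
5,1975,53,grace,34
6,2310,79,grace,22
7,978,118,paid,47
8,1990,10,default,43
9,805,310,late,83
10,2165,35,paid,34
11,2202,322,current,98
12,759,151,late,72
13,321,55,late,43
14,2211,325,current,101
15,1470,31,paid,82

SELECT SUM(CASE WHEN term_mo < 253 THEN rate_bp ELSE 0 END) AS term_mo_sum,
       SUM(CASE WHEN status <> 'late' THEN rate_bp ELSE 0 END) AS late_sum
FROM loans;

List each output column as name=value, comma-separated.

term_mo_sum=16088, late_sum=19421

[term_mo_sum: term_mo < 253]
loan_id=2: ✓ → 366
loan_id=3: ✓ → 1590
loan_id=4: ✓ → 2164
loan_id=5: ✓ → 1975
loan_id=6: ✓ → 2310
loan_id=7: ✓ → 978
loan_id=8: ✓ → 1990
loan_id=9: ✗
loan_id=10: ✓ → 2165
loan_id=11: ✗
loan_id=12: ✓ → 759
loan_id=13: ✓ → 321
loan_id=14: ✗
loan_id=15: ✓ → 1470
term_mo_sum = 366 + 1590 + 2164 + 1975 + 2310 + 978 + 1990 + 2165 + 759 + 321 + 1470 = 16088
—
[late_sum: status <> 'late']
loan_id=2: ✓ → 366
loan_id=3: ✓ → 1590
loan_id=4: ✓ → 2164
loan_id=5: ✓ → 1975
loan_id=6: ✓ → 2310
loan_id=7: ✓ → 978
loan_id=8: ✓ → 1990
loan_id=9: ✗
loan_id=10: ✓ → 2165
loan_id=11: ✓ → 2202
loan_id=12: ✗
loan_id=13: ✗
loan_id=14: ✓ → 2211
loan_id=15: ✓ → 1470
late_sum = 366 + 1590 + 2164 + 1975 + 2310 + 978 + 1990 + 2165 + 2202 + 2211 + 1470 = 19421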